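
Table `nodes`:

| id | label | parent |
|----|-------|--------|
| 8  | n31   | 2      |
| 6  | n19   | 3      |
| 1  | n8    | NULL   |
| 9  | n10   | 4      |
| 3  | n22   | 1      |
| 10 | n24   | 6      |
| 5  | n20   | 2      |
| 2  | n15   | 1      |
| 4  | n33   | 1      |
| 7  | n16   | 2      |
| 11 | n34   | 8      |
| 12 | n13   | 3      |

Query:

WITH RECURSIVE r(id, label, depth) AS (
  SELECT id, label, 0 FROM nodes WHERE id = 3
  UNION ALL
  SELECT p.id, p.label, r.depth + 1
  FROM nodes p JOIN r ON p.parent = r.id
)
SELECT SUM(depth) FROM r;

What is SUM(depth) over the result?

4

Base: id=3 (n22) at depth 0.
Iteration 1: rows with parent in {3} -> n19 (id 6, depth 1), n13 (id 12, depth 1).
Iteration 2: rows with parent in {6,12} -> n24 (id 10, depth 2).
Iteration 3: no rows with parent in {10}; recursion stops.
SUM(depth) = 0 + 1 + 1 + 2 = 4.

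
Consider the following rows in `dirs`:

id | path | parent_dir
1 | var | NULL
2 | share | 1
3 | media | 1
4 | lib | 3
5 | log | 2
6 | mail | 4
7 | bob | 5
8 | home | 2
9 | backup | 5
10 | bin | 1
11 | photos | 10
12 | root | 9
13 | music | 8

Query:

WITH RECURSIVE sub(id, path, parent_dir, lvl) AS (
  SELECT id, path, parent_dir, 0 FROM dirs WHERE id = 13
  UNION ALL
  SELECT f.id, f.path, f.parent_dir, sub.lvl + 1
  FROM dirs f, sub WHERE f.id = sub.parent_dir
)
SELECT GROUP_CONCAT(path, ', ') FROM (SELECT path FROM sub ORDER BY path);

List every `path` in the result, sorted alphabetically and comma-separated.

Base: id=13 (music), parent_dir=8, lvl 0.
Iteration 1: join on id=8 -> home (id 8, parent_dir=2, lvl 1).
Iteration 2: join on id=2 -> share (id 2, parent_dir=1, lvl 2).
Iteration 3: join on id=1 -> var (id 1, parent_dir=NULL, lvl 3).
Iteration 4: parent_dir is NULL; no match; recursion stops.

home, music, share, var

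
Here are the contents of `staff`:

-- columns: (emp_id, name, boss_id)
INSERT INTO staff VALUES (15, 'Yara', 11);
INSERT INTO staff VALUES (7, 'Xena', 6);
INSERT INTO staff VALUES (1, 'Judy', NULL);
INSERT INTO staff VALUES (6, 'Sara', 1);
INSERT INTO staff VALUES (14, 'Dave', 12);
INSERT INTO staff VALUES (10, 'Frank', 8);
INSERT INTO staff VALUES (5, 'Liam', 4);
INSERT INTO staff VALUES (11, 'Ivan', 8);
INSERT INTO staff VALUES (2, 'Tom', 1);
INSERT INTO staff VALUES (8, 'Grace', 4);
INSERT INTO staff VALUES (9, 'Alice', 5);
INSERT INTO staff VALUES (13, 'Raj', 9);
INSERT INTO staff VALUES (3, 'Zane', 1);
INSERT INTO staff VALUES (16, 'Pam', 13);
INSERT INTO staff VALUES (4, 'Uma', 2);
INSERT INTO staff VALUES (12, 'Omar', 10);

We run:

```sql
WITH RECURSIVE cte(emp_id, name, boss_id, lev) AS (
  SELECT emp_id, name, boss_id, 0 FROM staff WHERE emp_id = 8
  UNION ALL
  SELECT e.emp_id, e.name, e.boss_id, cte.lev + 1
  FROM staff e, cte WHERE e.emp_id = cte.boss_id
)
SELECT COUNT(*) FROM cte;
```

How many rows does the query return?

Base: emp_id=8 (Grace), boss_id=4, lev 0.
Iteration 1: join on emp_id=4 -> Uma (id 4, boss_id=2, lev 1).
Iteration 2: join on emp_id=2 -> Tom (id 2, boss_id=1, lev 2).
Iteration 3: join on emp_id=1 -> Judy (id 1, boss_id=NULL, lev 3).
Iteration 4: boss_id is NULL; no match; recursion stops.
Total rows emitted: 4.

4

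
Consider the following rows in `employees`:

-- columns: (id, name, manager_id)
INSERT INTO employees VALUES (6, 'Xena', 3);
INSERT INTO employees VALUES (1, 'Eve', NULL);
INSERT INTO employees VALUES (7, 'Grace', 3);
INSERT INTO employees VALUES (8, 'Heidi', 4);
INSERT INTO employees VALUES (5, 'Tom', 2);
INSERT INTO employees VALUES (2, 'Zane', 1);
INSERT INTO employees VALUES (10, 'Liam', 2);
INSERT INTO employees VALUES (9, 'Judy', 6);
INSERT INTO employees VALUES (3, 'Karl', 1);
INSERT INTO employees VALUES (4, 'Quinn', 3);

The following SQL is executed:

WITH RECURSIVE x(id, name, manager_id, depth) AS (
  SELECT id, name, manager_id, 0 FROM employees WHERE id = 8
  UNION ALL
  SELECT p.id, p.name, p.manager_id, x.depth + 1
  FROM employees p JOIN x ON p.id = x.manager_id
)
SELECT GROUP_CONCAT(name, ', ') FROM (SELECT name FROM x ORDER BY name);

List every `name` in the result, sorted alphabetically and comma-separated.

Eve, Heidi, Karl, Quinn

Base: id=8 (Heidi), manager_id=4, depth 0.
Iteration 1: join on id=4 -> Quinn (id 4, manager_id=3, depth 1).
Iteration 2: join on id=3 -> Karl (id 3, manager_id=1, depth 2).
Iteration 3: join on id=1 -> Eve (id 1, manager_id=NULL, depth 3).
Iteration 4: manager_id is NULL; no match; recursion stops.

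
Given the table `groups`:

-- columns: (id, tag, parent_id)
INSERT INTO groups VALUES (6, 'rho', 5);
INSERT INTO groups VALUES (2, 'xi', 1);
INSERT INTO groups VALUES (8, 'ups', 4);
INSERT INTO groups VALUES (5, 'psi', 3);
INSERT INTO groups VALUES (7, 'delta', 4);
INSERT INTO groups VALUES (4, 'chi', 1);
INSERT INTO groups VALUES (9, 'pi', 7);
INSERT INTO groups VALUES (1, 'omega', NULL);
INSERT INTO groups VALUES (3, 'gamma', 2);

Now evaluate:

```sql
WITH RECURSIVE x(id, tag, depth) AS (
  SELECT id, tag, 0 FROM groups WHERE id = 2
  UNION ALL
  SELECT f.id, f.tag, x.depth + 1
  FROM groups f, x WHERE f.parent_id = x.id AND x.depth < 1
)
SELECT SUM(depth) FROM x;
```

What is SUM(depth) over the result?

1

Base: id=2 (xi) at depth 0.
Iteration 1: rows with parent_id in {2} -> gamma (id 3, depth 1).
Iteration 2: depth < 1 fails for all current rows; recursion stops.
SUM(depth) = 0 + 1 = 1.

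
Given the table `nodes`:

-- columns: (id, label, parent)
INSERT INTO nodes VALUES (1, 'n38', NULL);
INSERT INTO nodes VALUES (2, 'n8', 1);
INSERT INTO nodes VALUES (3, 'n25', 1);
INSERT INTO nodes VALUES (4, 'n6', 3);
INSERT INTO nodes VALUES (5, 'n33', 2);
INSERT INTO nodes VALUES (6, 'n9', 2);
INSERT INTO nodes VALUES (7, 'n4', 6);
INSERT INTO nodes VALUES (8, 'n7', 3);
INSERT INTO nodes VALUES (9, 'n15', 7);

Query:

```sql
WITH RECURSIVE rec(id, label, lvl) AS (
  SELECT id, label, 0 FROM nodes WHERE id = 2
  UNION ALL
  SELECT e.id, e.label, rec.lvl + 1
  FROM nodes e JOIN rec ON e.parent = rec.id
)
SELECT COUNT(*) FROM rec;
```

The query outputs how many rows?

5

Base: id=2 (n8) at lvl 0.
Iteration 1: rows with parent in {2} -> n33 (id 5, lvl 1), n9 (id 6, lvl 1).
Iteration 2: rows with parent in {5,6} -> n4 (id 7, lvl 2).
Iteration 3: rows with parent in {7} -> n15 (id 9, lvl 3).
Iteration 4: no rows with parent in {9}; recursion stops.
Total rows emitted: 5.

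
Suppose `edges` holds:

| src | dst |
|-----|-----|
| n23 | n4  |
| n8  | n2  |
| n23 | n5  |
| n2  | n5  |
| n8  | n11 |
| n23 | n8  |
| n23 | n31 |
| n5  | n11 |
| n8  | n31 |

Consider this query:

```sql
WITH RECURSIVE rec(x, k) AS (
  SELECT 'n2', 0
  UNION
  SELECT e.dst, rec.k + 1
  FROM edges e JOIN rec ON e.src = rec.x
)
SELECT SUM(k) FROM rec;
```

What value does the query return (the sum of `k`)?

3

Base: (n2, k=0).
Iteration 1: edges from {n2} -> (n5, k=1).
Iteration 2: edges from {n5} -> (n11, k=2).
Iteration 3: no outgoing edges from {n11}; recursion stops.
SUM(k) = 0 + 1 + 2 = 3.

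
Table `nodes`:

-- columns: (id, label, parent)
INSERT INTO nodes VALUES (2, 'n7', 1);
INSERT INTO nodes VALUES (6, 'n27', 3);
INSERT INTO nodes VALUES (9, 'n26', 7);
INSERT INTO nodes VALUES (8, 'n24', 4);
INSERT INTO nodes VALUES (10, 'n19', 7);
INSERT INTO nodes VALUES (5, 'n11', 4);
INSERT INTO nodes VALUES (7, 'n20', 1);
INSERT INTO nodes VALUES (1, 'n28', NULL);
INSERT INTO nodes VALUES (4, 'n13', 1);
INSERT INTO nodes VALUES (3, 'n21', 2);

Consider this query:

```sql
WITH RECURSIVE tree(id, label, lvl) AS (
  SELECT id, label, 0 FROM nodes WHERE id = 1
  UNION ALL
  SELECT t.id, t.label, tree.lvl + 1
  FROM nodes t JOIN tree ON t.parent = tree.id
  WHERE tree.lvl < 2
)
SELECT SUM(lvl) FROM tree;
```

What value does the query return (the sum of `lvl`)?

Base: id=1 (n28) at lvl 0.
Iteration 1: rows with parent in {1} -> n7 (id 2, lvl 1), n13 (id 4, lvl 1), n20 (id 7, lvl 1).
Iteration 2: rows with parent in {2,4,7} -> n21 (id 3, lvl 2), n11 (id 5, lvl 2), n24 (id 8, lvl 2), n26 (id 9, lvl 2), n19 (id 10, lvl 2).
Iteration 3: lvl < 2 fails for all current rows; recursion stops.
SUM(lvl) = 0 + 1 + 1 + 1 + 2 + 2 + 2 + 2 + 2 = 13.

13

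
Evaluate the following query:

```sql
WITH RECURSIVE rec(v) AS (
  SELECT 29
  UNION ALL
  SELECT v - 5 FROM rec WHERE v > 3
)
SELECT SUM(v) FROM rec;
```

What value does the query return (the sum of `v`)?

98

Base: v=29.
Iteration 1: 29 > 3 holds -> v = 29 - 5 = 24.
Iteration 2: 24 > 3 holds -> v = 24 - 5 = 19.
Iteration 3: 19 > 3 holds -> v = 19 - 5 = 14.
Iteration 4: 14 > 3 holds -> v = 14 - 5 = 9.
Iteration 5: 9 > 3 holds -> v = 9 - 5 = 4.
Iteration 6: 4 > 3 holds -> v = 4 - 5 = -1.
Iteration 7: -1 > 3 fails; recursion stops.
SUM(v) = 29 + 24 + 19 + 14 + 9 + 4 + -1 = 98.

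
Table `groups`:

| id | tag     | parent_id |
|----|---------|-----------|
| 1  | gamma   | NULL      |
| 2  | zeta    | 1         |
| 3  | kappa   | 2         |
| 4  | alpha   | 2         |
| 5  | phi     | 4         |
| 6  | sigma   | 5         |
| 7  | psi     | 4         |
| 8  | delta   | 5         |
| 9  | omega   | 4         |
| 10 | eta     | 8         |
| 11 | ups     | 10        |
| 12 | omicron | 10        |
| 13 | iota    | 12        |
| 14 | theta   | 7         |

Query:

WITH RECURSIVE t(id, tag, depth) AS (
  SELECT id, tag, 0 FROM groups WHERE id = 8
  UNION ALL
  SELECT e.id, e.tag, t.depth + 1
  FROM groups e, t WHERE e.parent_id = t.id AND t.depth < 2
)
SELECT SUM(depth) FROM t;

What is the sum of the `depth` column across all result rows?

5

Base: id=8 (delta) at depth 0.
Iteration 1: rows with parent_id in {8} -> eta (id 10, depth 1).
Iteration 2: rows with parent_id in {10} -> ups (id 11, depth 2), omicron (id 12, depth 2).
Iteration 3: depth < 2 fails for all current rows; recursion stops.
SUM(depth) = 0 + 1 + 2 + 2 = 5.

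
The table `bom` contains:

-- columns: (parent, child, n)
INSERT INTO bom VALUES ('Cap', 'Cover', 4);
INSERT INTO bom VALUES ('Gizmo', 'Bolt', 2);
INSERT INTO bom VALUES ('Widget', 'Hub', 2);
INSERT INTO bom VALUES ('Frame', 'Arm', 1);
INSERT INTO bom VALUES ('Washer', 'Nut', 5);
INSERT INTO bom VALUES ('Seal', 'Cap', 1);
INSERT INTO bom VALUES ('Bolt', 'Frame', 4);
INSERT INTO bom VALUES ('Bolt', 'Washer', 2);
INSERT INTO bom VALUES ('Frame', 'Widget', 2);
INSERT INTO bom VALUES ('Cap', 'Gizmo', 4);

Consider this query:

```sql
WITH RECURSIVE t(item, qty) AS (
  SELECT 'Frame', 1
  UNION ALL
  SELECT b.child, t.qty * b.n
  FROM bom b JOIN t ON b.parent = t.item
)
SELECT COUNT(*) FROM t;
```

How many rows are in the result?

4

Base: (Frame, qty=1).
Iteration 1: components of {Frame} -> Arm = 1*1 = 1, Widget = 1*2 = 2.
Iteration 2: components of {Arm,Widget} -> Hub = 2*2 = 4.
Iteration 3: no further components; recursion stops.
Total rows emitted: 4.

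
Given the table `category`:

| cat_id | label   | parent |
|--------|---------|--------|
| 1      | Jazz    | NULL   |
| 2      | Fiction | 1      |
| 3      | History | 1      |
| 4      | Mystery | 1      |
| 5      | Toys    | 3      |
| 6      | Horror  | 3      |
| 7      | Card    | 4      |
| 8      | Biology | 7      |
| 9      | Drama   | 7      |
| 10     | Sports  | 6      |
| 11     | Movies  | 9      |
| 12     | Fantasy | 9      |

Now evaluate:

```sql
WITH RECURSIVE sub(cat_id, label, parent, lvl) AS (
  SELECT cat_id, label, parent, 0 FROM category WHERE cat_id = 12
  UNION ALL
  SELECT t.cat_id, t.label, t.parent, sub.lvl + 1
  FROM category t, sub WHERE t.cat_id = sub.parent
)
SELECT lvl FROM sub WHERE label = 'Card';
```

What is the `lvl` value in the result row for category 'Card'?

2

Base: cat_id=12 (Fantasy), parent=9, lvl 0.
Iteration 1: join on cat_id=9 -> Drama (id 9, parent=7, lvl 1).
Iteration 2: join on cat_id=7 -> Card (id 7, parent=4, lvl 2).
Iteration 3: join on cat_id=4 -> Mystery (id 4, parent=1, lvl 3).
Iteration 4: join on cat_id=1 -> Jazz (id 1, parent=NULL, lvl 4).
Iteration 5: parent is NULL; no match; recursion stops.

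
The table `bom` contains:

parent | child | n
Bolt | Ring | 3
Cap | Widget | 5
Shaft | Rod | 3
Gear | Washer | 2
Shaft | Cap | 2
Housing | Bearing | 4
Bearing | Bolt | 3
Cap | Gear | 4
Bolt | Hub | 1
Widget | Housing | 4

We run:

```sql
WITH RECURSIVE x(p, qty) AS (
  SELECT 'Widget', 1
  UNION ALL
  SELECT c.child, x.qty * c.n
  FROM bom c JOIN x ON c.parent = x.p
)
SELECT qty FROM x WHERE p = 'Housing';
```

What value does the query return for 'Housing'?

4

Base: (Widget, qty=1).
Iteration 1: components of {Widget} -> Housing = 1*4 = 4.
Iteration 2: components of {Housing} -> Bearing = 4*4 = 16.
Iteration 3: components of {Bearing} -> Bolt = 16*3 = 48.
Iteration 4: components of {Bolt} -> Hub = 48*1 = 48, Ring = 48*3 = 144.
Iteration 5: no further components; recursion stops.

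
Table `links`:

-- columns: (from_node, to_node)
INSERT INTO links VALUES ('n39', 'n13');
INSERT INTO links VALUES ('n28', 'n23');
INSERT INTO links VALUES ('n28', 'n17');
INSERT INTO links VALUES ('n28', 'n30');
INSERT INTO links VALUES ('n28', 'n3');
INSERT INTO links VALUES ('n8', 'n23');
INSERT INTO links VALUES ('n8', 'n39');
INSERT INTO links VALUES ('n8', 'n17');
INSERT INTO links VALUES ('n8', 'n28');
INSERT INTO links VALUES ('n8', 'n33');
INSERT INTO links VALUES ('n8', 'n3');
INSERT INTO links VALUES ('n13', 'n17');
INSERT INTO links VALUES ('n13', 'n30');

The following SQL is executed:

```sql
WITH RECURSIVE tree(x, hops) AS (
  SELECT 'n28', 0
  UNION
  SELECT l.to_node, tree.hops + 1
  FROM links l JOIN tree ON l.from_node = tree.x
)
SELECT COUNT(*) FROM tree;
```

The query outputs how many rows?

5

Base: (n28, hops=0).
Iteration 1: edges from {n28} -> (n17, hops=1), (n23, hops=1), (n3, hops=1), (n30, hops=1).
Iteration 2: no outgoing edges from {n17,n23,n3,n30}; recursion stops.
Total rows emitted: 5.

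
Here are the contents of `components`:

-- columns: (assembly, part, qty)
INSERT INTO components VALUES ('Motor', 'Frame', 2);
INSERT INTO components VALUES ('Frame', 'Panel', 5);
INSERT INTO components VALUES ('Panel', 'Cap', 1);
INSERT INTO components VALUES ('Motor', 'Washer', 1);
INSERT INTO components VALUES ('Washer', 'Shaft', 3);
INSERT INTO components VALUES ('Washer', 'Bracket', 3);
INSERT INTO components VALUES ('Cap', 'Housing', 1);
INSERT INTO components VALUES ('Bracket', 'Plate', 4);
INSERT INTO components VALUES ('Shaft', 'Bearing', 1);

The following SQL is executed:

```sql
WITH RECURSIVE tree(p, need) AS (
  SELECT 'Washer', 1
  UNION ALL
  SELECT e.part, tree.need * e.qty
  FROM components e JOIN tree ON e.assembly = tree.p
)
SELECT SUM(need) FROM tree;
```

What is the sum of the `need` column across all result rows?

Base: (Washer, need=1).
Iteration 1: components of {Washer} -> Bracket = 1*3 = 3, Shaft = 1*3 = 3.
Iteration 2: components of {Bracket,Shaft} -> Bearing = 3*1 = 3, Plate = 3*4 = 12.
Iteration 3: no further components; recursion stops.
SUM(need) = 1 + 3 + 3 + 3 + 12 = 22.

22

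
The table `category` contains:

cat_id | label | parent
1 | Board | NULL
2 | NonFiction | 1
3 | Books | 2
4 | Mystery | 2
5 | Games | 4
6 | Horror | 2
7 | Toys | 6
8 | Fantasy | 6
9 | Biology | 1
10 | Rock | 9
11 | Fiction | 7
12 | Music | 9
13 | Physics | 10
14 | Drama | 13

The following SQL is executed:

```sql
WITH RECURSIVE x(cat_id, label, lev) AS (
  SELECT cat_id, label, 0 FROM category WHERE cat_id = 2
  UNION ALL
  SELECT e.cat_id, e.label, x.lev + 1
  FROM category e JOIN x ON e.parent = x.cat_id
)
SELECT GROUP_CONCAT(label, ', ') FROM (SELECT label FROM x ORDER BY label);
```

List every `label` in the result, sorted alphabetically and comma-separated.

Base: cat_id=2 (NonFiction) at lev 0.
Iteration 1: rows with parent in {2} -> Books (id 3, lev 1), Mystery (id 4, lev 1), Horror (id 6, lev 1).
Iteration 2: rows with parent in {3,4,6} -> Games (id 5, lev 2), Toys (id 7, lev 2), Fantasy (id 8, lev 2).
Iteration 3: rows with parent in {5,7,8} -> Fiction (id 11, lev 3).
Iteration 4: no rows with parent in {11}; recursion stops.

Books, Fantasy, Fiction, Games, Horror, Mystery, NonFiction, Toys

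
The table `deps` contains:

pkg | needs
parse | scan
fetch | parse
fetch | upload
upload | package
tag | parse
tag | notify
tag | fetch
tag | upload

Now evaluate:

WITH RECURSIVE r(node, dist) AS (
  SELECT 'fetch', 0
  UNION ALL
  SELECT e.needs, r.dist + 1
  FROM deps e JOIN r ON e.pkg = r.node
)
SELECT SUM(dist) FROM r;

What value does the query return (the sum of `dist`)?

Base: (fetch, dist=0).
Iteration 1: edges from {fetch} -> (parse, dist=1), (upload, dist=1).
Iteration 2: edges from {parse,upload} -> (package, dist=2), (scan, dist=2).
Iteration 3: no outgoing edges from {package,scan}; recursion stops.
SUM(dist) = 0 + 1 + 1 + 2 + 2 = 6.

6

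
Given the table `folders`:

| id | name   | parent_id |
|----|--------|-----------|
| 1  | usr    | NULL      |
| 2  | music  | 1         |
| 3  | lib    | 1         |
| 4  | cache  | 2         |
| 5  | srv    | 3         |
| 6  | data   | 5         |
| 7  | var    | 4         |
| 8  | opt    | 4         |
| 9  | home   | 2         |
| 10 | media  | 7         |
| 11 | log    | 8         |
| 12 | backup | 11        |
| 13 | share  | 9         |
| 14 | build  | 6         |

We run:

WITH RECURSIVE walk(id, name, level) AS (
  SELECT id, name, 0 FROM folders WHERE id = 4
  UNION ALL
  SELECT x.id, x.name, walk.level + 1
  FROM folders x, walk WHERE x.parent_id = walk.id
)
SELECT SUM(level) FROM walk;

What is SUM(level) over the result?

Base: id=4 (cache) at level 0.
Iteration 1: rows with parent_id in {4} -> var (id 7, level 1), opt (id 8, level 1).
Iteration 2: rows with parent_id in {7,8} -> media (id 10, level 2), log (id 11, level 2).
Iteration 3: rows with parent_id in {10,11} -> backup (id 12, level 3).
Iteration 4: no rows with parent_id in {12}; recursion stops.
SUM(level) = 0 + 1 + 1 + 2 + 2 + 3 = 9.

9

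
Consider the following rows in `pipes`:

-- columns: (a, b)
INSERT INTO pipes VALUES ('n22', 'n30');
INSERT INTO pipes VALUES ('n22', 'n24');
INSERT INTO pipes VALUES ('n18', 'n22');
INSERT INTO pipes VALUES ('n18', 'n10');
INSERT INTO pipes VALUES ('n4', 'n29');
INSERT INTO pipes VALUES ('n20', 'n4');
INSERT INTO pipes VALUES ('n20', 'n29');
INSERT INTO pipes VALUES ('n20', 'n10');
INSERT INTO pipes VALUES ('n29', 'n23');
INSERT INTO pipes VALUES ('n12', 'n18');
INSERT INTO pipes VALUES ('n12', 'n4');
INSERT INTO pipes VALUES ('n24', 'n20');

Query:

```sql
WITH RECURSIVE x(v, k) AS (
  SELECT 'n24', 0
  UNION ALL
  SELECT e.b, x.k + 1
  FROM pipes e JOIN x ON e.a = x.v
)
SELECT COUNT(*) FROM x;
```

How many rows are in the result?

Base: (n24, k=0).
Iteration 1: edges from {n24} -> (n20, k=1).
Iteration 2: edges from {n20} -> (n10, k=2), (n29, k=2), (n4, k=2).
Iteration 3: edges from {n10,n29,n4} -> (n23, k=3), (n29, k=3).
Iteration 4: edges from {n23,n29} -> (n23, k=4).
Iteration 5: no outgoing edges from {n23}; recursion stops.
Total rows emitted: 8.

8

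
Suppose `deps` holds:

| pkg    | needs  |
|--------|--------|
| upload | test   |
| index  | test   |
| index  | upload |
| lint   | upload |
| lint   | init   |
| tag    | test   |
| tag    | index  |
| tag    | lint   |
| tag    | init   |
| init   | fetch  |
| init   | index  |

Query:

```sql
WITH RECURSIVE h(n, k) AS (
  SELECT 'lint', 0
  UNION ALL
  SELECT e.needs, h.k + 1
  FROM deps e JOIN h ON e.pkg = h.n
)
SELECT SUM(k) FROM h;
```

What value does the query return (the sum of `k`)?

18

Base: (lint, k=0).
Iteration 1: edges from {lint} -> (init, k=1), (upload, k=1).
Iteration 2: edges from {init,upload} -> (fetch, k=2), (index, k=2), (test, k=2).
Iteration 3: edges from {fetch,index,test} -> (test, k=3), (upload, k=3).
Iteration 4: edges from {test,upload} -> (test, k=4).
Iteration 5: no outgoing edges from {test}; recursion stops.
SUM(k) = 0 + 1 + 1 + 2 + 2 + 2 + 3 + 3 + 4 = 18.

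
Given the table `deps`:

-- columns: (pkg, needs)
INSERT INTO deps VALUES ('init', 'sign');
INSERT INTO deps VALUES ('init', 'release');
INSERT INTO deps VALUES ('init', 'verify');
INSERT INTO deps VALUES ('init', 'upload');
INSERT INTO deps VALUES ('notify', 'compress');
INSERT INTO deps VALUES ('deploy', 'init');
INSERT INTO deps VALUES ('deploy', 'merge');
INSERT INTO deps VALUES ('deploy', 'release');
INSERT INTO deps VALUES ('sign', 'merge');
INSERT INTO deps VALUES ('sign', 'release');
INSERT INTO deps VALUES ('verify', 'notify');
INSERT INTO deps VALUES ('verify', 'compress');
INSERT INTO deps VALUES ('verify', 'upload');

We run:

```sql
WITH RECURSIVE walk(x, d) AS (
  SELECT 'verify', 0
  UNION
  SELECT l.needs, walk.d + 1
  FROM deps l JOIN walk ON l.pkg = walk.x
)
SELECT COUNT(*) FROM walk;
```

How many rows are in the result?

5

Base: (verify, d=0).
Iteration 1: edges from {verify} -> (compress, d=1), (notify, d=1), (upload, d=1).
Iteration 2: edges from {compress,notify,upload} -> (compress, d=2).
Iteration 3: no outgoing edges from {compress}; recursion stops.
Total rows emitted: 5.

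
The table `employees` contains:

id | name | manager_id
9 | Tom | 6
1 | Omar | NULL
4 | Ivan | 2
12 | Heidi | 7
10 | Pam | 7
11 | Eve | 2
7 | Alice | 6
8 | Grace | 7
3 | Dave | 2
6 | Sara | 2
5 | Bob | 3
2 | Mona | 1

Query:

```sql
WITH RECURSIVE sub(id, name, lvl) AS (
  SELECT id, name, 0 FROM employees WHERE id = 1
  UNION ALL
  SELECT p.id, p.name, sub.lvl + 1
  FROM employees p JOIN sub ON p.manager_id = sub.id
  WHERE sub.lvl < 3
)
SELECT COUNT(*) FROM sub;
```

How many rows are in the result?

9

Base: id=1 (Omar) at lvl 0.
Iteration 1: rows with manager_id in {1} -> Mona (id 2, lvl 1).
Iteration 2: rows with manager_id in {2} -> Dave (id 3, lvl 2), Ivan (id 4, lvl 2), Sara (id 6, lvl 2), Eve (id 11, lvl 2).
Iteration 3: rows with manager_id in {3,4,6,11} -> Bob (id 5, lvl 3), Alice (id 7, lvl 3), Tom (id 9, lvl 3).
Iteration 4: lvl < 3 fails for all current rows; recursion stops.
Total rows emitted: 9.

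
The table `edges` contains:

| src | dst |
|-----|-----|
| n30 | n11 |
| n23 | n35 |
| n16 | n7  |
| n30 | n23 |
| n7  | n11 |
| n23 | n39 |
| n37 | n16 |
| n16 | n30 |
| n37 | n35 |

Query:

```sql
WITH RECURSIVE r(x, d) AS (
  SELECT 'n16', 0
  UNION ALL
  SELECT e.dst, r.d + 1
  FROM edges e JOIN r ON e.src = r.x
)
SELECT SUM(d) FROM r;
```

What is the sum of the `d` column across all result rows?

Base: (n16, d=0).
Iteration 1: edges from {n16} -> (n30, d=1), (n7, d=1).
Iteration 2: edges from {n30,n7} -> (n11, d=2) x2, (n23, d=2). [UNION ALL keeps all 3 new rows, including repeats]
Iteration 3: edges from {n11,n23} -> (n35, d=3), (n39, d=3).
Iteration 4: no outgoing edges from {n35,n39}; recursion stops.
SUM(d) = 0 + 1 + 1 + 2 + 2 + 2 + 3 + 3 = 14.

14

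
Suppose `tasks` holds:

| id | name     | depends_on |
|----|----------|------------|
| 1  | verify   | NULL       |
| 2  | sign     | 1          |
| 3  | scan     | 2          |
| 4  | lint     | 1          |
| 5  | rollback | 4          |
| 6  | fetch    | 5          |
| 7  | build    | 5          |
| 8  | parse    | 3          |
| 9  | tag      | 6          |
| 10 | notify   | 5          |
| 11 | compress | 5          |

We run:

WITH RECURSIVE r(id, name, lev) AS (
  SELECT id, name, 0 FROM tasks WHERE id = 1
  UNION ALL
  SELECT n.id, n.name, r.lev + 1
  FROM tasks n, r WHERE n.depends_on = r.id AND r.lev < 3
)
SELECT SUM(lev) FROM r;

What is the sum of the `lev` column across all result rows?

Base: id=1 (verify) at lev 0.
Iteration 1: rows with depends_on in {1} -> sign (id 2, lev 1), lint (id 4, lev 1).
Iteration 2: rows with depends_on in {2,4} -> scan (id 3, lev 2), rollback (id 5, lev 2).
Iteration 3: rows with depends_on in {3,5} -> fetch (id 6, lev 3), build (id 7, lev 3), parse (id 8, lev 3), notify (id 10, lev 3), compress (id 11, lev 3).
Iteration 4: lev < 3 fails for all current rows; recursion stops.
SUM(lev) = 0 + 1 + 1 + 2 + 2 + 3 + 3 + 3 + 3 + 3 = 21.

21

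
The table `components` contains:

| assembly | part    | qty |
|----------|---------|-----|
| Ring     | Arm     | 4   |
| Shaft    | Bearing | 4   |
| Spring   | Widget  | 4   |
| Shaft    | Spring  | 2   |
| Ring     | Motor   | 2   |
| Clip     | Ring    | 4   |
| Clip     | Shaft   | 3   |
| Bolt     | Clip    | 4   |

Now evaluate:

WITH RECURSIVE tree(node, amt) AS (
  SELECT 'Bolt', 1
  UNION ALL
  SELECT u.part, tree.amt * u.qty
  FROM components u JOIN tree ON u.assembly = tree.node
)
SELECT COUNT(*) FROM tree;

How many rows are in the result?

9

Base: (Bolt, amt=1).
Iteration 1: components of {Bolt} -> Clip = 1*4 = 4.
Iteration 2: components of {Clip} -> Ring = 4*4 = 16, Shaft = 4*3 = 12.
Iteration 3: components of {Ring,Shaft} -> Arm = 16*4 = 64, Bearing = 12*4 = 48, Motor = 16*2 = 32, Spring = 12*2 = 24.
Iteration 4: components of {Arm,Bearing,Motor,Spring} -> Widget = 24*4 = 96.
Iteration 5: no further components; recursion stops.
Total rows emitted: 9.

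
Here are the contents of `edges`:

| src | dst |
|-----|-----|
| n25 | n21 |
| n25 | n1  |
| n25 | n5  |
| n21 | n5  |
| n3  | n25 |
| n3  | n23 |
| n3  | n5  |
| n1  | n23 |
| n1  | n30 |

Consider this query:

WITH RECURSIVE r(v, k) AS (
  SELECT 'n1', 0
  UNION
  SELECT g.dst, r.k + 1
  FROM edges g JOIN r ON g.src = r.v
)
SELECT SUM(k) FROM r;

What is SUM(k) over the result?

Base: (n1, k=0).
Iteration 1: edges from {n1} -> (n23, k=1), (n30, k=1).
Iteration 2: no outgoing edges from {n23,n30}; recursion stops.
SUM(k) = 0 + 1 + 1 = 2.

2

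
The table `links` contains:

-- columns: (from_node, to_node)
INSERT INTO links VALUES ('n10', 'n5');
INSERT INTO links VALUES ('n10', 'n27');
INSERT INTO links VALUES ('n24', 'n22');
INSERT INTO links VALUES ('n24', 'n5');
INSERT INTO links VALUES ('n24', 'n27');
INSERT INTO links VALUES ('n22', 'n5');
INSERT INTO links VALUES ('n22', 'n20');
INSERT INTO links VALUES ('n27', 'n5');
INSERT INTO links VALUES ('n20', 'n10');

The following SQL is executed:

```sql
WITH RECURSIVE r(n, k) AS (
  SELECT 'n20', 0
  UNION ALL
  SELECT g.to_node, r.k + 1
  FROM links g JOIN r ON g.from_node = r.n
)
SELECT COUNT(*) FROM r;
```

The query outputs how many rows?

5

Base: (n20, k=0).
Iteration 1: edges from {n20} -> (n10, k=1).
Iteration 2: edges from {n10} -> (n27, k=2), (n5, k=2).
Iteration 3: edges from {n27,n5} -> (n5, k=3).
Iteration 4: no outgoing edges from {n5}; recursion stops.
Total rows emitted: 5.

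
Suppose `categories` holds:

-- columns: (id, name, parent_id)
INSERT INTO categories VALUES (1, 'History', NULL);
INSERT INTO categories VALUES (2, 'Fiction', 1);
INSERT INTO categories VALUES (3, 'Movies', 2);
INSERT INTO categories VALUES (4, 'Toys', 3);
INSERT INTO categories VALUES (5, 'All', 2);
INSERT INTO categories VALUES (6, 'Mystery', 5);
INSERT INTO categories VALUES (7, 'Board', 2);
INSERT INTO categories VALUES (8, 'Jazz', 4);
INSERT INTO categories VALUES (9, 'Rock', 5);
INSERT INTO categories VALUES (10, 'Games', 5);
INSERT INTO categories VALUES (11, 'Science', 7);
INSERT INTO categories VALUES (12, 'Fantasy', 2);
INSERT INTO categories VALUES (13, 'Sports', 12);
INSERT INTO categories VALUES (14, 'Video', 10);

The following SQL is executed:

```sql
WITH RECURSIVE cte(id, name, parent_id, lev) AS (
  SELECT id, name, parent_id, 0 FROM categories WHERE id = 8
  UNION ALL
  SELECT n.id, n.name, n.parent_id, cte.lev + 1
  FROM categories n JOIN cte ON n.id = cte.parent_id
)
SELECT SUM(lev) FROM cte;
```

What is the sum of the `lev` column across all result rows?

10

Base: id=8 (Jazz), parent_id=4, lev 0.
Iteration 1: join on id=4 -> Toys (id 4, parent_id=3, lev 1).
Iteration 2: join on id=3 -> Movies (id 3, parent_id=2, lev 2).
Iteration 3: join on id=2 -> Fiction (id 2, parent_id=1, lev 3).
Iteration 4: join on id=1 -> History (id 1, parent_id=NULL, lev 4).
Iteration 5: parent_id is NULL; no match; recursion stops.
SUM(lev) = 0 + 1 + 2 + 3 + 4 = 10.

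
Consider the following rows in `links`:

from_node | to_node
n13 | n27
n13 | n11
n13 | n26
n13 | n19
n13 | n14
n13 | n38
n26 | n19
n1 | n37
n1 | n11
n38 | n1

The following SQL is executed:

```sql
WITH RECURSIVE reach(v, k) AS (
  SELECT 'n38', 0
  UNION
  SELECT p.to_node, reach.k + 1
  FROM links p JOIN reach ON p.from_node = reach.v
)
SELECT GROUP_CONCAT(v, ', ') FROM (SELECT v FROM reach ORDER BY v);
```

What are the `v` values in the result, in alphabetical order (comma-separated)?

n1, n11, n37, n38

Base: (n38, k=0).
Iteration 1: edges from {n38} -> (n1, k=1).
Iteration 2: edges from {n1} -> (n11, k=2), (n37, k=2).
Iteration 3: no outgoing edges from {n11,n37}; recursion stops.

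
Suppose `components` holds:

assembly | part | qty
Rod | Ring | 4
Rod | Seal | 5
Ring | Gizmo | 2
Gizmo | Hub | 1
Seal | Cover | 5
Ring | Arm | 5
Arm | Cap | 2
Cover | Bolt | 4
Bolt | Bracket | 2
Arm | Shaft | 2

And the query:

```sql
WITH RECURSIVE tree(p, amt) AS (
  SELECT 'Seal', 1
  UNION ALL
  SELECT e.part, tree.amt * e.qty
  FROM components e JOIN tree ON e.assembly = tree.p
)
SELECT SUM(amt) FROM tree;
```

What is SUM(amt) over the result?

Base: (Seal, amt=1).
Iteration 1: components of {Seal} -> Cover = 1*5 = 5.
Iteration 2: components of {Cover} -> Bolt = 5*4 = 20.
Iteration 3: components of {Bolt} -> Bracket = 20*2 = 40.
Iteration 4: no further components; recursion stops.
SUM(amt) = 1 + 5 + 20 + 40 = 66.

66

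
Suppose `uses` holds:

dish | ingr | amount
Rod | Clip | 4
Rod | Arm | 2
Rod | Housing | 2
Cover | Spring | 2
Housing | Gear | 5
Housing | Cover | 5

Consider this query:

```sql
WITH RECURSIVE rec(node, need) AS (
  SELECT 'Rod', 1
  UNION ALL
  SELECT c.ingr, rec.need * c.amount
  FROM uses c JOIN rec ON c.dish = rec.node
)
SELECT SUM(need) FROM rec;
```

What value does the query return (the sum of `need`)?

Base: (Rod, need=1).
Iteration 1: components of {Rod} -> Arm = 1*2 = 2, Clip = 1*4 = 4, Housing = 1*2 = 2.
Iteration 2: components of {Arm,Clip,Housing} -> Cover = 2*5 = 10, Gear = 2*5 = 10.
Iteration 3: components of {Cover,Gear} -> Spring = 10*2 = 20.
Iteration 4: no further components; recursion stops.
SUM(need) = 1 + 4 + 2 + 2 + 10 + 10 + 20 = 49.

49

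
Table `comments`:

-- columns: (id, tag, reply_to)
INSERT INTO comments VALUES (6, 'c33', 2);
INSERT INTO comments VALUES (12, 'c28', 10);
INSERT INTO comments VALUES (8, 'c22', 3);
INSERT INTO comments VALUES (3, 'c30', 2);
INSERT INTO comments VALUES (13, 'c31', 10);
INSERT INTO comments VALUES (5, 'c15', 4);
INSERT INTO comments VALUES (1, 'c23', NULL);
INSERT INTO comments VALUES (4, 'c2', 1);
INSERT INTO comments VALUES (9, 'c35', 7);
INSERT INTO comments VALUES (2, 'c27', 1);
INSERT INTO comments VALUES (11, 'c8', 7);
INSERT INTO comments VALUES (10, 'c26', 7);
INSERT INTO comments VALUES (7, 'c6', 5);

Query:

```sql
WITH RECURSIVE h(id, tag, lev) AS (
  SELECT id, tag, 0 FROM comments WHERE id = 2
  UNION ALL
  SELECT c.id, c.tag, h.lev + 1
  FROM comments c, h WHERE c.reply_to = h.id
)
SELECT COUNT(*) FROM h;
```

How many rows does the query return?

4

Base: id=2 (c27) at lev 0.
Iteration 1: rows with reply_to in {2} -> c30 (id 3, lev 1), c33 (id 6, lev 1).
Iteration 2: rows with reply_to in {3,6} -> c22 (id 8, lev 2).
Iteration 3: no rows with reply_to in {8}; recursion stops.
Total rows emitted: 4.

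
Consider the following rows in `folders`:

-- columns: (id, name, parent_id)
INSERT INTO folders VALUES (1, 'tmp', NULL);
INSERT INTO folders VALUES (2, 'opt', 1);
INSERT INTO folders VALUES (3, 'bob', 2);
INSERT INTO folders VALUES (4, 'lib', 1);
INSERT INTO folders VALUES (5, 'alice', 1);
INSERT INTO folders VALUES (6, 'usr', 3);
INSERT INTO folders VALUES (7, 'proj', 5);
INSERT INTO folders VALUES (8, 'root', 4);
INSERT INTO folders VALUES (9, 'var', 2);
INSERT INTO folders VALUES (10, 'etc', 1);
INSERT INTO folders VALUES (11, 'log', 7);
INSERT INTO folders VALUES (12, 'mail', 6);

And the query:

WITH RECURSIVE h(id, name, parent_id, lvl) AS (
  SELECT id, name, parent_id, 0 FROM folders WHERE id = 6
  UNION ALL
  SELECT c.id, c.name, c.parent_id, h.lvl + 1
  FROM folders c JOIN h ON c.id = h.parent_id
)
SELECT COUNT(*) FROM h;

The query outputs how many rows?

4

Base: id=6 (usr), parent_id=3, lvl 0.
Iteration 1: join on id=3 -> bob (id 3, parent_id=2, lvl 1).
Iteration 2: join on id=2 -> opt (id 2, parent_id=1, lvl 2).
Iteration 3: join on id=1 -> tmp (id 1, parent_id=NULL, lvl 3).
Iteration 4: parent_id is NULL; no match; recursion stops.
Total rows emitted: 4.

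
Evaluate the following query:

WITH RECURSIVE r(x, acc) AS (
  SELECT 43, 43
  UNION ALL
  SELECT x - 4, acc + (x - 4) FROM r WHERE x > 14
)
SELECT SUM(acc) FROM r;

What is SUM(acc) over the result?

1455

Base: x=43, acc=43.
Iteration 1: 43 > 14 holds -> x = 43 - 4 = 39, acc = 43 + 39 = 82.
Iteration 2: 39 > 14 holds -> x = 39 - 4 = 35, acc = 82 + 35 = 117.
Iteration 3: 35 > 14 holds -> x = 35 - 4 = 31, acc = 117 + 31 = 148.
Iteration 4: 31 > 14 holds -> x = 31 - 4 = 27, acc = 148 + 27 = 175.
Iteration 5: 27 > 14 holds -> x = 27 - 4 = 23, acc = 175 + 23 = 198.
Iteration 6: 23 > 14 holds -> x = 23 - 4 = 19, acc = 198 + 19 = 217.
Iteration 7: 19 > 14 holds -> x = 19 - 4 = 15, acc = 217 + 15 = 232.
Iteration 8: 15 > 14 holds -> x = 15 - 4 = 11, acc = 232 + 11 = 243.
Iteration 9: 11 > 14 fails; recursion stops.
SUM(acc) = 43 + 82 + 117 + 148 + 175 + 198 + 217 + 232 + 243 = 1455.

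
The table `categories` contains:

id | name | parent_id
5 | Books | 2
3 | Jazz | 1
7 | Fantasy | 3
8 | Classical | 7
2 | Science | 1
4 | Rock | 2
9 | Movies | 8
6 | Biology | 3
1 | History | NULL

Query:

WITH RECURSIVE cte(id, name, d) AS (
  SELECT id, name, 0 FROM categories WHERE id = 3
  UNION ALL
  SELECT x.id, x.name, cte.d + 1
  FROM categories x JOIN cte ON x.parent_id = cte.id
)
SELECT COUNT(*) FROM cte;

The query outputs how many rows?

5

Base: id=3 (Jazz) at d 0.
Iteration 1: rows with parent_id in {3} -> Biology (id 6, d 1), Fantasy (id 7, d 1).
Iteration 2: rows with parent_id in {6,7} -> Classical (id 8, d 2).
Iteration 3: rows with parent_id in {8} -> Movies (id 9, d 3).
Iteration 4: no rows with parent_id in {9}; recursion stops.
Total rows emitted: 5.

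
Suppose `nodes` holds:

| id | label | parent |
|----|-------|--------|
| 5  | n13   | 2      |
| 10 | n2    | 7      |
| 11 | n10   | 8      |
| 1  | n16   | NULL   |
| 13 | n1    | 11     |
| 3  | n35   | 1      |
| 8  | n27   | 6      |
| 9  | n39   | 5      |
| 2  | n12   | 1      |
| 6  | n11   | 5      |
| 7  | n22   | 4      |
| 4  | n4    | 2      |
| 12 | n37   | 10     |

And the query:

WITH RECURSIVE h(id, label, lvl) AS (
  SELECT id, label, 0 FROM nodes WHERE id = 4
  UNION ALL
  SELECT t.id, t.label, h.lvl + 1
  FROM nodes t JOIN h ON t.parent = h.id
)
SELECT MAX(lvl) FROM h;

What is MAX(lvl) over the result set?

3

Base: id=4 (n4) at lvl 0.
Iteration 1: rows with parent in {4} -> n22 (id 7, lvl 1).
Iteration 2: rows with parent in {7} -> n2 (id 10, lvl 2).
Iteration 3: rows with parent in {10} -> n37 (id 12, lvl 3).
Iteration 4: no rows with parent in {12}; recursion stops.
lvl values: 0, 1, 2, 3; the maximum is 3.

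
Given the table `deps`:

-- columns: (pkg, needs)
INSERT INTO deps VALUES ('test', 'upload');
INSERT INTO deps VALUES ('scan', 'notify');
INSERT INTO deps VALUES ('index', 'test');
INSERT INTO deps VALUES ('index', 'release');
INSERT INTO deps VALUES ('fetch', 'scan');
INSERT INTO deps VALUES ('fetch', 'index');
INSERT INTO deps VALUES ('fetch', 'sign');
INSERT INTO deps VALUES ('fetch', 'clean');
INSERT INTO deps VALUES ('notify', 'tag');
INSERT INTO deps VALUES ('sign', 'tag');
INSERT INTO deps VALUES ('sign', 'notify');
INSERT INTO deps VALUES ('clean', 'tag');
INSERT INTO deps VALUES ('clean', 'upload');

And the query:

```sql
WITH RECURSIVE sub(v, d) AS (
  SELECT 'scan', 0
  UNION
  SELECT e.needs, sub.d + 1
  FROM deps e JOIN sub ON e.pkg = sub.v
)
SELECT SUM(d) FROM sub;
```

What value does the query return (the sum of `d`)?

Base: (scan, d=0).
Iteration 1: edges from {scan} -> (notify, d=1).
Iteration 2: edges from {notify} -> (tag, d=2).
Iteration 3: no outgoing edges from {tag}; recursion stops.
SUM(d) = 0 + 1 + 2 = 3.

3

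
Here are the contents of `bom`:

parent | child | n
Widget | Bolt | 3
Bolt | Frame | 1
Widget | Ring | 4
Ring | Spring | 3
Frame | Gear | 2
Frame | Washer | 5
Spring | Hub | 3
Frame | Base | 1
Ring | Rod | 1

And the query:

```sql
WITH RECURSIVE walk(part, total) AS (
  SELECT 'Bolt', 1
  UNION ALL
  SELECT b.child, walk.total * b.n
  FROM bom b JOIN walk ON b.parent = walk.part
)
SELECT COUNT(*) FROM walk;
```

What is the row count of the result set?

Base: (Bolt, total=1).
Iteration 1: components of {Bolt} -> Frame = 1*1 = 1.
Iteration 2: components of {Frame} -> Base = 1*1 = 1, Gear = 1*2 = 2, Washer = 1*5 = 5.
Iteration 3: no further components; recursion stops.
Total rows emitted: 5.

5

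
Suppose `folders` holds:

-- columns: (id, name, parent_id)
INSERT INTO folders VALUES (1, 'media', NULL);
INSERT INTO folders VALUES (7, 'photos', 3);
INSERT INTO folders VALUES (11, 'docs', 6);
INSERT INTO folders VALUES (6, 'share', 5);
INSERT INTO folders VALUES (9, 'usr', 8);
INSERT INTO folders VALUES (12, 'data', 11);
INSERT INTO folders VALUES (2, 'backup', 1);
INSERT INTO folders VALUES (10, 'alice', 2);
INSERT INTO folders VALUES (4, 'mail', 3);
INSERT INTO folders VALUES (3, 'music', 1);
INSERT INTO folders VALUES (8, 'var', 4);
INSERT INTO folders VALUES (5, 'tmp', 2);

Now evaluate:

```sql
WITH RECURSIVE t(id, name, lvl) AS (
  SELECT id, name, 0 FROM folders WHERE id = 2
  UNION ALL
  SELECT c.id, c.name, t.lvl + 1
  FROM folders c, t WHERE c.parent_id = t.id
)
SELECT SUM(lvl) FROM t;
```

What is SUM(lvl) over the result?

Base: id=2 (backup) at lvl 0.
Iteration 1: rows with parent_id in {2} -> tmp (id 5, lvl 1), alice (id 10, lvl 1).
Iteration 2: rows with parent_id in {5,10} -> share (id 6, lvl 2).
Iteration 3: rows with parent_id in {6} -> docs (id 11, lvl 3).
Iteration 4: rows with parent_id in {11} -> data (id 12, lvl 4).
Iteration 5: no rows with parent_id in {12}; recursion stops.
SUM(lvl) = 0 + 1 + 1 + 2 + 3 + 4 = 11.

11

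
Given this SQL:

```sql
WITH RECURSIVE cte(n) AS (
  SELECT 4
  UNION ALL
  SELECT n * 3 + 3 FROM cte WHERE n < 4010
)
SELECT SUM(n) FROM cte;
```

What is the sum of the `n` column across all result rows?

18028

Base: n=4.
Iteration 1: 4 < 4010 holds -> n = 4 * 3 + 3 = 15.
Iteration 2: 15 < 4010 holds -> n = 15 * 3 + 3 = 48.
Iteration 3: 48 < 4010 holds -> n = 48 * 3 + 3 = 147.
Iteration 4: 147 < 4010 holds -> n = 147 * 3 + 3 = 444.
Iteration 5: 444 < 4010 holds -> n = 444 * 3 + 3 = 1335.
Iteration 6: 1335 < 4010 holds -> n = 1335 * 3 + 3 = 4008.
Iteration 7: 4008 < 4010 holds -> n = 4008 * 3 + 3 = 12027.
Iteration 8: 12027 < 4010 fails; recursion stops.
SUM(n) = 4 + 15 + 48 + 147 + 444 + 1335 + 4008 + 12027 = 18028.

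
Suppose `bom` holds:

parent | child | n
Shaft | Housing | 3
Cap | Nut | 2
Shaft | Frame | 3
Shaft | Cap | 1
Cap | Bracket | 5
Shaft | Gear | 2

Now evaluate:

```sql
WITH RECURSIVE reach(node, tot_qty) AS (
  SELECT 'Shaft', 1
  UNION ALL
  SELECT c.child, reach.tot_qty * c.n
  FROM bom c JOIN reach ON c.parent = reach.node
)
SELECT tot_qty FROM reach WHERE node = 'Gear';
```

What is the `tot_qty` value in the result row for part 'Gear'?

Base: (Shaft, tot_qty=1).
Iteration 1: components of {Shaft} -> Cap = 1*1 = 1, Frame = 1*3 = 3, Gear = 1*2 = 2, Housing = 1*3 = 3.
Iteration 2: components of {Cap,Frame,Gear,Housing} -> Bracket = 1*5 = 5, Nut = 1*2 = 2.
Iteration 3: no further components; recursion stops.

2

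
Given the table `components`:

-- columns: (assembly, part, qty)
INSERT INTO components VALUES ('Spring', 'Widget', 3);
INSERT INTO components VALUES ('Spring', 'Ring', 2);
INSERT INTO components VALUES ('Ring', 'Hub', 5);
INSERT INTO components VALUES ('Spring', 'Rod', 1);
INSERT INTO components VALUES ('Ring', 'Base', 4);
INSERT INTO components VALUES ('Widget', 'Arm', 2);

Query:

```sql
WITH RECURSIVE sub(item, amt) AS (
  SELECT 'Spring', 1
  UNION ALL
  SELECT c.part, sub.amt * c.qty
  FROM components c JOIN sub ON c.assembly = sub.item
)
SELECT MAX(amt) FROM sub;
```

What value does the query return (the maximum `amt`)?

Base: (Spring, amt=1).
Iteration 1: components of {Spring} -> Ring = 1*2 = 2, Rod = 1*1 = 1, Widget = 1*3 = 3.
Iteration 2: components of {Ring,Rod,Widget} -> Arm = 3*2 = 6, Base = 2*4 = 8, Hub = 2*5 = 10.
Iteration 3: no further components; recursion stops.
amt values: 1, 3, 2, 1, 6, 10, 8; the maximum is 10.

10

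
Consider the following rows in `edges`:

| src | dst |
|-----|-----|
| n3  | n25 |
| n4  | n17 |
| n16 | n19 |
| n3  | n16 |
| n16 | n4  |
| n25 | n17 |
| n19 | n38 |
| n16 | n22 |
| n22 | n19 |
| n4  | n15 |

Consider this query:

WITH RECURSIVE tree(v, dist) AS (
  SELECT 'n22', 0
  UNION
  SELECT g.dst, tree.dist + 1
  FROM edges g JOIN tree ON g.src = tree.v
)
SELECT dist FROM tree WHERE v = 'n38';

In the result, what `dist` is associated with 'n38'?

2

Base: (n22, dist=0).
Iteration 1: edges from {n22} -> (n19, dist=1).
Iteration 2: edges from {n19} -> (n38, dist=2).
Iteration 3: no outgoing edges from {n38}; recursion stops.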